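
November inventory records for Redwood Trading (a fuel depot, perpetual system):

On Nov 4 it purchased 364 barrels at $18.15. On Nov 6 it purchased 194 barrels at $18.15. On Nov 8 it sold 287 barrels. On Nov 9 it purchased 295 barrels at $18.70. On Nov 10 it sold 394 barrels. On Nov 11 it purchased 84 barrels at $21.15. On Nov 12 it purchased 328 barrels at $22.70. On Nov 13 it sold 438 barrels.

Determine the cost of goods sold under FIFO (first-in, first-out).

COGS = $21,552.20

Nov 8, 287 sold [FIFO — oldest first]: 287 @ $18.15 = $5,209.05
Nov 10, 394 sold [FIFO — oldest first]: 77 @ $18.15 + 194 @ $18.15 + 123 @ $18.70 = $7,218.75
Nov 13, 438 sold [FIFO — oldest first]: 172 @ $18.70 + 84 @ $21.15 + 182 @ $22.70 = $9,124.40
Total COGS = $5,209.05 + $7,218.75 + $9,124.40 = $21,552.20
Ending inventory: 146 @ $22.70 = $3,314.20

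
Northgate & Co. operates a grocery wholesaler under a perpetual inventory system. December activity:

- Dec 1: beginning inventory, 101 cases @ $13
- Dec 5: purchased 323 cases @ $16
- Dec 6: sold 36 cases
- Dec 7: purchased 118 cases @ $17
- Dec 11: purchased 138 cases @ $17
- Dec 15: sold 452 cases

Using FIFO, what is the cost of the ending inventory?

Ending inventory = $3,264

Dec 6, 36 sold [FIFO — oldest first]: 36 @ $13 = $468
Dec 15, 452 sold [FIFO — oldest first]: 65 @ $13 + 323 @ $16 + 64 @ $17 = $7,101
Total COGS = $468 + $7,101 = $7,569
Ending inventory: 54 @ $17 + 138 @ $17 = $3,264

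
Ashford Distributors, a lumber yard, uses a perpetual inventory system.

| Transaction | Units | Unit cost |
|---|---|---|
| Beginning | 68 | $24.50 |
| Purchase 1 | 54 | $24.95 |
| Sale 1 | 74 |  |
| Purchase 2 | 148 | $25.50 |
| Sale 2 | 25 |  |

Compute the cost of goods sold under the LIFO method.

Sale 1 (74) [LIFO — newest first]: 54 @ $24.95 + 20 @ $24.50 = $1,837.30
Sale 2 (25) [LIFO — newest first]: 25 @ $25.50 = $637.50
Total COGS = $1,837.30 + $637.50 = $2,474.80
Ending inventory: 48 @ $24.50 + 123 @ $25.50 = $4,312.50
Check: goods available $6,787.30 = COGS $2,474.80 + ending $4,312.50

COGS = $2,474.80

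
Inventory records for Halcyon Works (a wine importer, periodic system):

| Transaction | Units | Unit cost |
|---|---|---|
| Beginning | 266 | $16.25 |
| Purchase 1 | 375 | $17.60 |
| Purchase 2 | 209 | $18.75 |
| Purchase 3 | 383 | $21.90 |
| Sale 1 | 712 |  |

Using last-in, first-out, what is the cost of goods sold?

Sale 1 (712) [LIFO — newest first]: 383 @ $21.90 + 209 @ $18.75 + 120 @ $17.60 = $14,418.45
Ending inventory: 266 @ $16.25 + 255 @ $17.60 = $8,810.50

COGS = $14,418.45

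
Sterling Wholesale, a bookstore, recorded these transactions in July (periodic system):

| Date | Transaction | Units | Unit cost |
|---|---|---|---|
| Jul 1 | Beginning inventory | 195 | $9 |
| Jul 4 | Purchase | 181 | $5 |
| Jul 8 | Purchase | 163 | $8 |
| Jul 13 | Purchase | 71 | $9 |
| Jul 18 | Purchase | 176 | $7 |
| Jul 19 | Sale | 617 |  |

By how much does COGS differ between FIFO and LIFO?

$338

FIFO COGS: 195 @ $9 + 181 @ $5 + 163 @ $8 + 71 @ $9 + 7 @ $7 = $4,652
LIFO COGS: 176 @ $7 + 71 @ $9 + 163 @ $8 + 181 @ $5 + 26 @ $9 = $4,314
Difference = |$4,652 − $4,314| = $338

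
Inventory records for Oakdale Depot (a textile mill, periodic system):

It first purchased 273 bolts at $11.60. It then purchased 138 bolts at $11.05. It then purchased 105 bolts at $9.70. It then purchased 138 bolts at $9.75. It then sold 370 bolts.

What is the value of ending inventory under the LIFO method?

Sale 1 (370) [LIFO — newest first]: 138 @ $9.75 + 105 @ $9.70 + 127 @ $11.05 = $3,767.35
Ending inventory: 273 @ $11.60 + 11 @ $11.05 = $3,288.35

Ending inventory = $3,288.35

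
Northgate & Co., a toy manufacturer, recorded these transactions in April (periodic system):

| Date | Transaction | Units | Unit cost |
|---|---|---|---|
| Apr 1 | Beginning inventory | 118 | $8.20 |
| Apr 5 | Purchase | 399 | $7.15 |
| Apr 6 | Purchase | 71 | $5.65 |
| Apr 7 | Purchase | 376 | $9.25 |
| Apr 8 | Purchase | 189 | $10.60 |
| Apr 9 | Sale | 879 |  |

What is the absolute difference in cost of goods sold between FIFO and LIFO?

FIFO COGS: 118 @ $8.20 + 399 @ $7.15 + 71 @ $5.65 + 291 @ $9.25 = $6,913.35
LIFO COGS: 189 @ $10.60 + 376 @ $9.25 + 71 @ $5.65 + 243 @ $7.15 = $7,620.00
Difference = |$6,913.35 − $7,620.00| = $706.65

$706.65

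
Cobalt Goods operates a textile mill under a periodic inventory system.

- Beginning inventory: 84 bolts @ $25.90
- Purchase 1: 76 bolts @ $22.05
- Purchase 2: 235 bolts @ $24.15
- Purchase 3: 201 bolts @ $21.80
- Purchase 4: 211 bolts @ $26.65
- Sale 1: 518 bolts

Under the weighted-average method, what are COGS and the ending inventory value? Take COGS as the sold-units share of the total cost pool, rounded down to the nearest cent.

Sale 1, sell 518: 518/807 × $19,531.60 → $12,537.01
Ending inventory (cost pool remaining) = $6,994.59

COGS = $12,537.01; ending inventory = $6,994.59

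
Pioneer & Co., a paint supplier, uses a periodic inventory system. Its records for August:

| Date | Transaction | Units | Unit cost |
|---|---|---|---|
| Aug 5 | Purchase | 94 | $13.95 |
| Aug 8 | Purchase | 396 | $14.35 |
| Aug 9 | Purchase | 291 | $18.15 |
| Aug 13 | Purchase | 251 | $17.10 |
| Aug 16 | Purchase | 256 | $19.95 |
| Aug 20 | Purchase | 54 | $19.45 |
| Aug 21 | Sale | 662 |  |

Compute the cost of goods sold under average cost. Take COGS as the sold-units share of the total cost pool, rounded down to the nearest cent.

COGS = $11,210.17

Aug 21, sell 662: 662/1342 × $22,725.15 → $11,210.17
Ending inventory (cost pool remaining) = $11,514.98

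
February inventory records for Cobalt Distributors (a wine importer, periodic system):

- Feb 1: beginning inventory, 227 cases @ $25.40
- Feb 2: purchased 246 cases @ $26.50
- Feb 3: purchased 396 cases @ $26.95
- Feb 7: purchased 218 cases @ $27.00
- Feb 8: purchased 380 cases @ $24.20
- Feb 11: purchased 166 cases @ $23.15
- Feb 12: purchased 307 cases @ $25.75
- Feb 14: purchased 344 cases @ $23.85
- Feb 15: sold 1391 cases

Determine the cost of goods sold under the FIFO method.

COGS = $36,199.80

Feb 15, 1391 sold [FIFO — oldest first]: 227 @ $25.40 + 246 @ $26.50 + 396 @ $26.95 + 218 @ $27.00 + 304 @ $24.20 = $36,199.80
Ending inventory: 76 @ $24.20 + 166 @ $23.15 + 307 @ $25.75 + 344 @ $23.85 = $21,791.75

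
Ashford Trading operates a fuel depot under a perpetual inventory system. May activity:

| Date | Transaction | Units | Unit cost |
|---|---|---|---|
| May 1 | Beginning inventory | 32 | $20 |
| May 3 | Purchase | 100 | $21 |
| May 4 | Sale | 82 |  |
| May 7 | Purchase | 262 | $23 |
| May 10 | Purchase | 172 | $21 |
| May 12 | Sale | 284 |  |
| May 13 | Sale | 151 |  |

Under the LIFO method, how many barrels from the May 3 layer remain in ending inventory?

May 4, 82 sold [LIFO — newest first]: 82 @ $21 = $1,722
May 12, 284 sold [LIFO — newest first]: 172 @ $21 + 112 @ $23 = $6,188
May 13, 151 sold [LIFO — newest first]: 150 @ $23 + 1 @ $21 = $3,471
Total COGS = $1,722 + $6,188 + $3,471 = $11,381
Ending inventory: 32 @ $20 + 17 @ $21 = $997

17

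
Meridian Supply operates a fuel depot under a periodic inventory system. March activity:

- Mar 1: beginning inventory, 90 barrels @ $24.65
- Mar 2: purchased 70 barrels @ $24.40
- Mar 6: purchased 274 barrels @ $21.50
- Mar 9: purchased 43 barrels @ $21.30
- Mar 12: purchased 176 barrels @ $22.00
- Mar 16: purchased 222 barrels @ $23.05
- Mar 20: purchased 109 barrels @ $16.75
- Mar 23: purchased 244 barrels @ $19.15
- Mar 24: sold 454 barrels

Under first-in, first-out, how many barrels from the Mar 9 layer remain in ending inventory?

23

Mar 24, 454 sold [FIFO — oldest first]: 90 @ $24.65 + 70 @ $24.40 + 274 @ $21.50 + 20 @ $21.30 = $10,243.50
Ending inventory: 23 @ $21.30 + 176 @ $22.00 + 222 @ $23.05 + 109 @ $16.75 + 244 @ $19.15 = $15,977.35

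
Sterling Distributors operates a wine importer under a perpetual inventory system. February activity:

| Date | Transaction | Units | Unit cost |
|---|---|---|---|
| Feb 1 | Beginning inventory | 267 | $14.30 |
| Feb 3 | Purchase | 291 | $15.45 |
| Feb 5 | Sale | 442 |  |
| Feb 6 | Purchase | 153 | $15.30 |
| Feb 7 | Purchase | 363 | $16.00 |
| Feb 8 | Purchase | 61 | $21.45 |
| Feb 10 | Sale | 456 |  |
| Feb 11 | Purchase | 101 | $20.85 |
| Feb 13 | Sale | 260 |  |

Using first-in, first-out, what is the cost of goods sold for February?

Feb 5, 442 sold [FIFO — oldest first]: 267 @ $14.30 + 175 @ $15.45 = $6,521.85
Feb 10, 456 sold [FIFO — oldest first]: 116 @ $15.45 + 153 @ $15.30 + 187 @ $16.00 = $7,125.10
Feb 13, 260 sold [FIFO — oldest first]: 176 @ $16.00 + 61 @ $21.45 + 23 @ $20.85 = $4,604.00
Total COGS = $6,521.85 + $7,125.10 + $4,604.00 = $18,250.95
Ending inventory: 78 @ $20.85 = $1,626.30
Check: goods available $19,877.25 = COGS $18,250.95 + ending $1,626.30

COGS = $18,250.95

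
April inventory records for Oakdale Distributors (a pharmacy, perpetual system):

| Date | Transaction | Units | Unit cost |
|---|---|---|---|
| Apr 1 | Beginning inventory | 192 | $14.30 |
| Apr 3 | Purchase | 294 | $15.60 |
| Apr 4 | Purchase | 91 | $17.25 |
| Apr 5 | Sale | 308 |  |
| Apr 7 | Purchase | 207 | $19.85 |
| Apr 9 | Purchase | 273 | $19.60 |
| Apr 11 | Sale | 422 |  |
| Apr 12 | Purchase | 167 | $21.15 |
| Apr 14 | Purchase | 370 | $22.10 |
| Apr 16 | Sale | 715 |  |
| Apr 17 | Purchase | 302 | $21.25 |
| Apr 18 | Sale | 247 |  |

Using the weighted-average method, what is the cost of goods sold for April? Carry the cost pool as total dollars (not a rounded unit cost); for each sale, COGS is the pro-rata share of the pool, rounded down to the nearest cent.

COGS = $32,208.36

After Apr 1: 192 on hand, pool $2,745.60 (≈ $14.3000 each)
After Apr 3: 486 on hand, pool $7,332.00 (≈ $15.0864 each)
After Apr 4: 577 on hand, pool $8,901.75 (≈ $15.4276 each)
Apr 5, sell 308: 308/577 × $8,901.75 → $4,751.71
After Apr 7: 476 on hand, pool $8,258.99 (≈ $17.3508 each)
After Apr 9: 749 on hand, pool $13,609.79 (≈ $18.1706 each)
Apr 11, sell 422: 422/749 × $13,609.79 → $7,667.99
After Apr 12: 494 on hand, pool $9,473.85 (≈ $19.1778 each)
After Apr 14: 864 on hand, pool $17,650.85 (≈ $20.4292 each)
Apr 16, sell 715: 715/864 × $17,650.85 → $14,606.89
After Apr 17: 451 on hand, pool $9,461.46 (≈ $20.9788 each)
Apr 18, sell 247: 247/451 × $9,461.46 → $5,181.77
Total COGS = $4,751.71 + $7,667.99 + $14,606.89 + $5,181.77 = $32,208.36
Ending inventory (cost pool remaining) = $4,279.69
Check: goods available $36,488.05 = COGS $32,208.36 + ending $4,279.69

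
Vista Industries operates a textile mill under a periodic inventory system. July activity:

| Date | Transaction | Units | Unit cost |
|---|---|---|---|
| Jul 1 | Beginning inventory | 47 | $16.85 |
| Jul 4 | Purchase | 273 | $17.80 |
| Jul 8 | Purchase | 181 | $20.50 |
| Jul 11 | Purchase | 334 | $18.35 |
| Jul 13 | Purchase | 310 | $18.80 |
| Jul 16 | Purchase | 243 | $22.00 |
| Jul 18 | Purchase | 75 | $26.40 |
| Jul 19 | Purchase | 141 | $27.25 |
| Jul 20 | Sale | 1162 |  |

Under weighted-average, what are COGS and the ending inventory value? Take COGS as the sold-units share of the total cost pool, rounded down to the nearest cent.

COGS = $23,534.84; ending inventory = $8,952.16

Jul 20, sell 1162: 1162/1604 × $32,487.00 → $23,534.84
Ending inventory (cost pool remaining) = $8,952.16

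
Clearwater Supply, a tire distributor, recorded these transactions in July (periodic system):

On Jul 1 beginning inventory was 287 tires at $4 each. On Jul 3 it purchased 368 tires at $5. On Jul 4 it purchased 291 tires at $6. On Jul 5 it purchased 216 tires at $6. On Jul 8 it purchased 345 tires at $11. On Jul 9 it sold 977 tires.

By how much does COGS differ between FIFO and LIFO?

FIFO COGS: 287 @ $4 + 368 @ $5 + 291 @ $6 + 31 @ $6 = $4,920
LIFO COGS: 345 @ $11 + 216 @ $6 + 291 @ $6 + 125 @ $5 = $7,462
Difference = |$4,920 − $7,462| = $2,542

$2,542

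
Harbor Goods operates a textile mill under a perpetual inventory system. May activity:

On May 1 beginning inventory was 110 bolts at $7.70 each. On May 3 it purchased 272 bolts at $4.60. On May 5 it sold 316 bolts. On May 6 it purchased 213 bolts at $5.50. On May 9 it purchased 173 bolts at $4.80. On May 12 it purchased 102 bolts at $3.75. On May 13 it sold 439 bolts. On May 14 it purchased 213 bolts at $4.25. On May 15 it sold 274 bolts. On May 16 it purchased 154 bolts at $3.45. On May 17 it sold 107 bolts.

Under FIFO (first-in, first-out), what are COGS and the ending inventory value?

COGS = $5,570.70; ending inventory = $348.45

May 5, 316 sold [FIFO — oldest first]: 110 @ $7.70 + 206 @ $4.60 = $1,794.60
May 13, 439 sold [FIFO — oldest first]: 66 @ $4.60 + 213 @ $5.50 + 160 @ $4.80 = $2,243.10
May 15, 274 sold [FIFO — oldest first]: 13 @ $4.80 + 102 @ $3.75 + 159 @ $4.25 = $1,120.65
May 17, 107 sold [FIFO — oldest first]: 54 @ $4.25 + 53 @ $3.45 = $412.35
Total COGS = $1,794.60 + $2,243.10 + $1,120.65 + $412.35 = $5,570.70
Ending inventory: 101 @ $3.45 = $348.45
Check: goods available $5,919.15 = COGS $5,570.70 + ending $348.45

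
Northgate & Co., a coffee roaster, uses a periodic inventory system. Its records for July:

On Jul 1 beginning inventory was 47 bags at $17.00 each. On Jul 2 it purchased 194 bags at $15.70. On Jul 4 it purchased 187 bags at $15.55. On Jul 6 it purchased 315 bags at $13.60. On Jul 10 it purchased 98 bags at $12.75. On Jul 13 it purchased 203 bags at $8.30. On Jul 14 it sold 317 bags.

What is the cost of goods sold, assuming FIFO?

COGS = $5,026.60

Jul 14, 317 sold [FIFO — oldest first]: 47 @ $17.00 + 194 @ $15.70 + 76 @ $15.55 = $5,026.60
Ending inventory: 111 @ $15.55 + 315 @ $13.60 + 98 @ $12.75 + 203 @ $8.30 = $8,944.45
Check: goods available $13,971.05 = COGS $5,026.60 + ending $8,944.45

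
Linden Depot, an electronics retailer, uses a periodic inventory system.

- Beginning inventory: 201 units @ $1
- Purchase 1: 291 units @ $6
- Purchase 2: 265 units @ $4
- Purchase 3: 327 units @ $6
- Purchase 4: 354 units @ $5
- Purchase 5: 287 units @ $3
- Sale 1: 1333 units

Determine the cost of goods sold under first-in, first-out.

COGS = $6,214

Sale 1 (1333) [FIFO — oldest first]: 201 @ $1 + 291 @ $6 + 265 @ $4 + 327 @ $6 + 249 @ $5 = $6,214
Ending inventory: 105 @ $5 + 287 @ $3 = $1,386
Check: goods available $7,600 = COGS $6,214 + ending $1,386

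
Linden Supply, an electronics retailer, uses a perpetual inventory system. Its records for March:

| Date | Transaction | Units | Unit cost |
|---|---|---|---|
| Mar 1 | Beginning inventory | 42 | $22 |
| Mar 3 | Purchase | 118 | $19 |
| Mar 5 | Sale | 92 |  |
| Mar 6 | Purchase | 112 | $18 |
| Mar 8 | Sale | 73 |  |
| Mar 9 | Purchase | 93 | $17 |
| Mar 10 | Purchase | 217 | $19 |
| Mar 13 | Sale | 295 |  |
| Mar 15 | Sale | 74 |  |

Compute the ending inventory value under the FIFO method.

Mar 5, 92 sold [FIFO — oldest first]: 42 @ $22 + 50 @ $19 = $1,874
Mar 8, 73 sold [FIFO — oldest first]: 68 @ $19 + 5 @ $18 = $1,382
Mar 13, 295 sold [FIFO — oldest first]: 107 @ $18 + 93 @ $17 + 95 @ $19 = $5,312
Mar 15, 74 sold [FIFO — oldest first]: 74 @ $19 = $1,406
Total COGS = $1,874 + $1,382 + $5,312 + $1,406 = $9,974
Ending inventory: 48 @ $19 = $912

Ending inventory = $912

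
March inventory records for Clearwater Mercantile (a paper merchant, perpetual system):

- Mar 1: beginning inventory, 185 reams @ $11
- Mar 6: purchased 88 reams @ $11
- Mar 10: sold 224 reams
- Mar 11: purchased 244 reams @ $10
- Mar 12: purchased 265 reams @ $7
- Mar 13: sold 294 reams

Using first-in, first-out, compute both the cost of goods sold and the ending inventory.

COGS = $5,450; ending inventory = $1,848

Mar 10, 224 sold [FIFO — oldest first]: 185 @ $11 + 39 @ $11 = $2,464
Mar 13, 294 sold [FIFO — oldest first]: 49 @ $11 + 244 @ $10 + 1 @ $7 = $2,986
Total COGS = $2,464 + $2,986 = $5,450
Ending inventory: 264 @ $7 = $1,848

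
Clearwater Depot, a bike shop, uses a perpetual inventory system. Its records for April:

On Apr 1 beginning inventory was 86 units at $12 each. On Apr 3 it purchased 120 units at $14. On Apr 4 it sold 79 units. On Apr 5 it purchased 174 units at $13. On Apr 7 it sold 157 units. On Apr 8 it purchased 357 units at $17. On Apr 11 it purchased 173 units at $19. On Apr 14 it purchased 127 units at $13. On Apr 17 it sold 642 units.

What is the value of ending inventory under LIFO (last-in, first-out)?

Ending inventory = $2,082

Apr 4, 79 sold [LIFO — newest first]: 79 @ $14 = $1,106
Apr 7, 157 sold [LIFO — newest first]: 157 @ $13 = $2,041
Apr 17, 642 sold [LIFO — newest first]: 127 @ $13 + 173 @ $19 + 342 @ $17 = $10,752
Total COGS = $1,106 + $2,041 + $10,752 = $13,899
Ending inventory: 86 @ $12 + 41 @ $14 + 17 @ $13 + 15 @ $17 = $2,082
Check: goods available $15,981 = COGS $13,899 + ending $2,082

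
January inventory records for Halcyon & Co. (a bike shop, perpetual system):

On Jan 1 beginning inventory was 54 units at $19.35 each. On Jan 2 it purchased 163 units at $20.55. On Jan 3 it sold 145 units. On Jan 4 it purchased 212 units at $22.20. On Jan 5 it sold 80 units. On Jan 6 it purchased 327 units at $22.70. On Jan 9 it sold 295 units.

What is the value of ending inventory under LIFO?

Ending inventory = $5,071.60

Jan 3, 145 sold [LIFO — newest first]: 145 @ $20.55 = $2,979.75
Jan 5, 80 sold [LIFO — newest first]: 80 @ $22.20 = $1,776.00
Jan 9, 295 sold [LIFO — newest first]: 295 @ $22.70 = $6,696.50
Total COGS = $2,979.75 + $1,776.00 + $6,696.50 = $11,452.25
Ending inventory: 54 @ $19.35 + 18 @ $20.55 + 132 @ $22.20 + 32 @ $22.70 = $5,071.60
Check: goods available $16,523.85 = COGS $11,452.25 + ending $5,071.60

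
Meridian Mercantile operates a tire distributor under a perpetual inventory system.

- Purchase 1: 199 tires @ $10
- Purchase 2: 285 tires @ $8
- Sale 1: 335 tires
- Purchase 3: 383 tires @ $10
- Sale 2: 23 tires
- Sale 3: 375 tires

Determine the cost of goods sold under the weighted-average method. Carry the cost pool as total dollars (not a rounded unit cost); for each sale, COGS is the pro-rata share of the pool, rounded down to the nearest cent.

COGS = $6,804.19

After Purchase 1: 199 on hand, pool $1,990.00 (≈ $10.0000 each)
After Purchase 2: 484 on hand, pool $4,270.00 (≈ $8.8223 each)
Sale 1, sell 335: 335/484 × $4,270.00 → $2,955.47
After Purchase 3: 532 on hand, pool $5,144.53 (≈ $9.6702 each)
Sale 2, sell 23: 23/532 × $5,144.53 → $222.41
Sale 3, sell 375: 375/509 × $4,922.12 → $3,626.31
Total COGS = $2,955.47 + $222.41 + $3,626.31 = $6,804.19
Ending inventory (cost pool remaining) = $1,295.81
Check: goods available $8,100.00 = COGS $6,804.19 + ending $1,295.81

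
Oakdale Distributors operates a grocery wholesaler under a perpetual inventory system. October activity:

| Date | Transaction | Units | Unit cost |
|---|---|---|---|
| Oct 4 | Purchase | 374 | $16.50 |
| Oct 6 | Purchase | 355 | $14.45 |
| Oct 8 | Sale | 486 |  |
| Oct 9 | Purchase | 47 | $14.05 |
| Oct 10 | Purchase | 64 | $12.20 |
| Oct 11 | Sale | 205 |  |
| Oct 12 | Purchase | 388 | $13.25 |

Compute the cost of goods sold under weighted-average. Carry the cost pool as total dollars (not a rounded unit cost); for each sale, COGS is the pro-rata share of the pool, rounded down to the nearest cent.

COGS = $10,549.80

After Oct 4: 374 on hand, pool $6,171.00 (≈ $16.5000 each)
After Oct 6: 729 on hand, pool $11,300.75 (≈ $15.5017 each)
Oct 8, sell 486: 486/729 × $11,300.75 → $7,533.83
After Oct 9: 290 on hand, pool $4,427.27 (≈ $15.2664 each)
After Oct 10: 354 on hand, pool $5,208.07 (≈ $14.7121 each)
Oct 11, sell 205: 205/354 × $5,208.07 → $3,015.97
After Oct 12: 537 on hand, pool $7,333.10 (≈ $13.6557 each)
Total COGS = $7,533.83 + $3,015.97 = $10,549.80
Ending inventory (cost pool remaining) = $7,333.10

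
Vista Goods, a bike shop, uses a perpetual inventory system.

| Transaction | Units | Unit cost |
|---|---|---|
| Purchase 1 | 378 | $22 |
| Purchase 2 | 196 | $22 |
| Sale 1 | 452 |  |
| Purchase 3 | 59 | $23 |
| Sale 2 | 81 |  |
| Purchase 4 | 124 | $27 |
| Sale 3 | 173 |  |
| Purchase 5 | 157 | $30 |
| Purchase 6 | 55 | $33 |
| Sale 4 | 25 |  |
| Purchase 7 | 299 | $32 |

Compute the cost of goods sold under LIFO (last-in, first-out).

COGS = $17,036

Sale 1 (452) [LIFO — newest first]: 196 @ $22 + 256 @ $22 = $9,944
Sale 2 (81) [LIFO — newest first]: 59 @ $23 + 22 @ $22 = $1,841
Sale 3 (173) [LIFO — newest first]: 124 @ $27 + 49 @ $22 = $4,426
Sale 4 (25) [LIFO — newest first]: 25 @ $33 = $825
Total COGS = $9,944 + $1,841 + $4,426 + $825 = $17,036
Ending inventory: 51 @ $22 + 157 @ $30 + 30 @ $33 + 299 @ $32 = $16,390
Check: goods available $33,426 = COGS $17,036 + ending $16,390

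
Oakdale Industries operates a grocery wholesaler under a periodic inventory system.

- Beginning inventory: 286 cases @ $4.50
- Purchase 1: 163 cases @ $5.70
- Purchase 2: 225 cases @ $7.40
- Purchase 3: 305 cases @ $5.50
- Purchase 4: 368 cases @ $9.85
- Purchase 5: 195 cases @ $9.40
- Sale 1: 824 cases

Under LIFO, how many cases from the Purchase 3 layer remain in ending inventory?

Sale 1 (824) [LIFO — newest first]: 195 @ $9.40 + 368 @ $9.85 + 261 @ $5.50 = $6,893.30
Ending inventory: 286 @ $4.50 + 163 @ $5.70 + 225 @ $7.40 + 44 @ $5.50 = $4,123.10

44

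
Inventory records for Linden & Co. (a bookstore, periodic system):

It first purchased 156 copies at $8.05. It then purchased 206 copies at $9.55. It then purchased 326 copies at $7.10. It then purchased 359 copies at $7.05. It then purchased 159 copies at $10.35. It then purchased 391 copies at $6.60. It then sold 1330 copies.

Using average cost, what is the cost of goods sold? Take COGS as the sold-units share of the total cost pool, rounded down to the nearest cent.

Sale 1, sell 1330: 1330/1597 × $12,294.90 → $10,239.33
Ending inventory (cost pool remaining) = $2,055.57

COGS = $10,239.33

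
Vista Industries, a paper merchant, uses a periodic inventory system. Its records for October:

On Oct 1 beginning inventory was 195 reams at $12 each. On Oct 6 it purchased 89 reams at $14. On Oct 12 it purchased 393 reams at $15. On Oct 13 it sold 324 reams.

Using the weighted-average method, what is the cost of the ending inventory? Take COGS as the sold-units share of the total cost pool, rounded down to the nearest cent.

Ending inventory = $4,943.57

Oct 13, sell 324: 324/677 × $9,481.00 → $4,537.43
Ending inventory (cost pool remaining) = $4,943.57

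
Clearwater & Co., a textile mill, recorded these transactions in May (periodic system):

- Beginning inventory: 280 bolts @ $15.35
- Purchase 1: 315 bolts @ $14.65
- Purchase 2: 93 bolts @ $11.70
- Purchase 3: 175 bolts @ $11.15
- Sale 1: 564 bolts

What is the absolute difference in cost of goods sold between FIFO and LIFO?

$1,082.85

FIFO COGS: 280 @ $15.35 + 284 @ $14.65 = $8,458.60
LIFO COGS: 175 @ $11.15 + 93 @ $11.70 + 296 @ $14.65 = $7,375.75
Difference = |$8,458.60 − $7,375.75| = $1,082.85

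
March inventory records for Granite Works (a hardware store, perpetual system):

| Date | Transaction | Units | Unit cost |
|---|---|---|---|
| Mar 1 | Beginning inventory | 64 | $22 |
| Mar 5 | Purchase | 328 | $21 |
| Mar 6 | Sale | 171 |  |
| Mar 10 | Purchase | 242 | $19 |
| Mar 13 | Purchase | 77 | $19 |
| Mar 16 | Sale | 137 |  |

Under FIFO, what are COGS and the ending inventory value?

COGS = $6,532; ending inventory = $7,825

Mar 6, 171 sold [FIFO — oldest first]: 64 @ $22 + 107 @ $21 = $3,655
Mar 16, 137 sold [FIFO — oldest first]: 137 @ $21 = $2,877
Total COGS = $3,655 + $2,877 = $6,532
Ending inventory: 84 @ $21 + 242 @ $19 + 77 @ $19 = $7,825
Check: goods available $14,357 = COGS $6,532 + ending $7,825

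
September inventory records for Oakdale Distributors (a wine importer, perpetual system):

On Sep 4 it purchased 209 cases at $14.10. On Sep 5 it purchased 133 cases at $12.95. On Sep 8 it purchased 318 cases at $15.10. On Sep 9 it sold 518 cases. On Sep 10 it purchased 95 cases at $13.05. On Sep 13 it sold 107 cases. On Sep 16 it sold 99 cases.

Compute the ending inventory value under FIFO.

Sep 9, 518 sold [FIFO — oldest first]: 209 @ $14.10 + 133 @ $12.95 + 176 @ $15.10 = $7,326.85
Sep 13, 107 sold [FIFO — oldest first]: 107 @ $15.10 = $1,615.70
Sep 16, 99 sold [FIFO — oldest first]: 35 @ $15.10 + 64 @ $13.05 = $1,363.70
Total COGS = $7,326.85 + $1,615.70 + $1,363.70 = $10,306.25
Ending inventory: 31 @ $13.05 = $404.55
Check: goods available $10,710.80 = COGS $10,306.25 + ending $404.55

Ending inventory = $404.55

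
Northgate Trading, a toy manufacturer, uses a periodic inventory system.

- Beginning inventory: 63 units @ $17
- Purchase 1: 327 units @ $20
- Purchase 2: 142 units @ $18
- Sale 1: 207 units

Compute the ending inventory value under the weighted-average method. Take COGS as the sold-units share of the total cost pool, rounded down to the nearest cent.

Ending inventory = $6,211.05

Sale 1, sell 207: 207/532 × $10,167.00 → $3,955.95
Ending inventory (cost pool remaining) = $6,211.05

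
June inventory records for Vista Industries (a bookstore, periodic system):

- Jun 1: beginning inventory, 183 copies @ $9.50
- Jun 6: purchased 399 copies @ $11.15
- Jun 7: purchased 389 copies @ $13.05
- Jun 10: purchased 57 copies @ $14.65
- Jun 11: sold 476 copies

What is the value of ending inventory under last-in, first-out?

Ending inventory = $5,852.85

Jun 11, 476 sold [LIFO — newest first]: 57 @ $14.65 + 389 @ $13.05 + 30 @ $11.15 = $6,246.00
Ending inventory: 183 @ $9.50 + 369 @ $11.15 = $5,852.85
Check: goods available $12,098.85 = COGS $6,246.00 + ending $5,852.85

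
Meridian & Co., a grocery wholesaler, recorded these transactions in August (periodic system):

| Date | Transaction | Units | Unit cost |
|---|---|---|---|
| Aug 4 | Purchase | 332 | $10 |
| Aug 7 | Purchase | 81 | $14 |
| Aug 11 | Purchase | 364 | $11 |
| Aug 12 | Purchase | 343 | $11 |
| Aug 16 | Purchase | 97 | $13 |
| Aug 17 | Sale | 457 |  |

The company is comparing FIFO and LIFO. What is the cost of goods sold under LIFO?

COGS = $5,221

FIFO COGS: 332 @ $10 + 81 @ $14 + 44 @ $11 = $4,938
LIFO COGS: 97 @ $13 + 343 @ $11 + 17 @ $11 = $5,221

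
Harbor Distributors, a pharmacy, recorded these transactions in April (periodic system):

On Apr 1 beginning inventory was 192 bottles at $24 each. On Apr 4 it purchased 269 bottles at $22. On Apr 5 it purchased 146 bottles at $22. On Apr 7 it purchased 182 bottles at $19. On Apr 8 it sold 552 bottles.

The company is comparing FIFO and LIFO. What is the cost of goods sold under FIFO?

FIFO COGS: 192 @ $24 + 269 @ $22 + 91 @ $22 = $12,528
LIFO COGS: 182 @ $19 + 146 @ $22 + 224 @ $22 = $11,598

COGS = $12,528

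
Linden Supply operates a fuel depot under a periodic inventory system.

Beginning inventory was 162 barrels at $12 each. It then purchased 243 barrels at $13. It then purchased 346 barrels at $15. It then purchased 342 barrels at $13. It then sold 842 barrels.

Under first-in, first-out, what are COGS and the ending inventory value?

Sale 1 (842) [FIFO — oldest first]: 162 @ $12 + 243 @ $13 + 346 @ $15 + 91 @ $13 = $11,476
Ending inventory: 251 @ $13 = $3,263
Check: goods available $14,739 = COGS $11,476 + ending $3,263

COGS = $11,476; ending inventory = $3,263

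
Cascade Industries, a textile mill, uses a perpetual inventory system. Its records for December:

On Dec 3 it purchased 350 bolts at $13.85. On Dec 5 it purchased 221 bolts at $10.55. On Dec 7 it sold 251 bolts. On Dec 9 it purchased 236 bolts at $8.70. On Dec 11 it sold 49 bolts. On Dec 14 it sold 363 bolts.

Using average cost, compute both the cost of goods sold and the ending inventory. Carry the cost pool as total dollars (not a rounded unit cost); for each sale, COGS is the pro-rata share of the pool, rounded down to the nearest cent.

After Dec 3: 350 on hand, pool $4,847.50 (≈ $13.8500 each)
After Dec 5: 571 on hand, pool $7,179.05 (≈ $12.5728 each)
Dec 7, sell 251: 251/571 × $7,179.05 → $3,155.76
After Dec 9: 556 on hand, pool $6,076.49 (≈ $10.9289 each)
Dec 11, sell 49: 49/556 × $6,076.49 → $535.51
Dec 14, sell 363: 363/507 × $5,540.98 → $3,967.21
Total COGS = $3,155.76 + $535.51 + $3,967.21 = $7,658.48
Ending inventory (cost pool remaining) = $1,573.77

COGS = $7,658.48; ending inventory = $1,573.77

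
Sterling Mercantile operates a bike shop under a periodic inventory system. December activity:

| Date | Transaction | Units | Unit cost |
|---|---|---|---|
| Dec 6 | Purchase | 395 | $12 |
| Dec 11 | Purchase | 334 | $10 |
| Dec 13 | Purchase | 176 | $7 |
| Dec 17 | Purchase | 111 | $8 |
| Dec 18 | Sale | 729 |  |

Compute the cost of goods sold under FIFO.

COGS = $8,080

Dec 18, 729 sold [FIFO — oldest first]: 395 @ $12 + 334 @ $10 = $8,080
Ending inventory: 176 @ $7 + 111 @ $8 = $2,120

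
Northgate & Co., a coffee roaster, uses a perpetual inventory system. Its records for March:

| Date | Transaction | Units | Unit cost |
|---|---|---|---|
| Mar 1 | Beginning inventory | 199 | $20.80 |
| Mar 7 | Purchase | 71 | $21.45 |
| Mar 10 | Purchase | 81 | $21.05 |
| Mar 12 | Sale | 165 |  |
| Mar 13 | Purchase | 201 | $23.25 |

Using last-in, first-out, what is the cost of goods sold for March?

COGS = $3,498.40

Mar 12, 165 sold [LIFO — newest first]: 81 @ $21.05 + 71 @ $21.45 + 13 @ $20.80 = $3,498.40
Ending inventory: 186 @ $20.80 + 201 @ $23.25 = $8,542.05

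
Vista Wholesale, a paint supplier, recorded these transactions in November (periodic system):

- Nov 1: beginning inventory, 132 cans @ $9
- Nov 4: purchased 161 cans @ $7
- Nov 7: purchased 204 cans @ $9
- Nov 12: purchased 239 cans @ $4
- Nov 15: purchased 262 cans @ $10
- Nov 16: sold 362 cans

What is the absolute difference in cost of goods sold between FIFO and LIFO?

FIFO COGS: 132 @ $9 + 161 @ $7 + 69 @ $9 = $2,936
LIFO COGS: 262 @ $10 + 100 @ $4 = $3,020
Difference = |$2,936 − $3,020| = $84

$84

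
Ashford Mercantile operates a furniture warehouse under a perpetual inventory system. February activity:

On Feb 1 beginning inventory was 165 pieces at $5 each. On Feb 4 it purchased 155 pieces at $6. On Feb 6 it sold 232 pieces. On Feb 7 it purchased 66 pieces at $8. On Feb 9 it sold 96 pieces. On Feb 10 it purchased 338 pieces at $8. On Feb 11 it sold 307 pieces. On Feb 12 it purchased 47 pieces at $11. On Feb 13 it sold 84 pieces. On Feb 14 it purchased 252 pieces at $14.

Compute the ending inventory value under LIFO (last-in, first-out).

Feb 6, 232 sold [LIFO — newest first]: 155 @ $6 + 77 @ $5 = $1,315
Feb 9, 96 sold [LIFO — newest first]: 66 @ $8 + 30 @ $5 = $678
Feb 11, 307 sold [LIFO — newest first]: 307 @ $8 = $2,456
Feb 13, 84 sold [LIFO — newest first]: 47 @ $11 + 31 @ $8 + 6 @ $5 = $795
Total COGS = $1,315 + $678 + $2,456 + $795 = $5,244
Ending inventory: 52 @ $5 + 252 @ $14 = $3,788
Check: goods available $9,032 = COGS $5,244 + ending $3,788

Ending inventory = $3,788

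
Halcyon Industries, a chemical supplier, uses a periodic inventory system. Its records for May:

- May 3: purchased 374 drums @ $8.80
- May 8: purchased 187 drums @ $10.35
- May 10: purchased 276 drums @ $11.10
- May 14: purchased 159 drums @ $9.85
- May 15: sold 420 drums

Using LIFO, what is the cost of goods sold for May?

May 15, 420 sold [LIFO — newest first]: 159 @ $9.85 + 261 @ $11.10 = $4,463.25
Ending inventory: 374 @ $8.80 + 187 @ $10.35 + 15 @ $11.10 = $5,393.15

COGS = $4,463.25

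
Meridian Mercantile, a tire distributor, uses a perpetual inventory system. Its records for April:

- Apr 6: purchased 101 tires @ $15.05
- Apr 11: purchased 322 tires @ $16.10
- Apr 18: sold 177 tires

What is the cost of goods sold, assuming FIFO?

Apr 18, 177 sold [FIFO — oldest first]: 101 @ $15.05 + 76 @ $16.10 = $2,743.65
Ending inventory: 246 @ $16.10 = $3,960.60
Check: goods available $6,704.25 = COGS $2,743.65 + ending $3,960.60

COGS = $2,743.65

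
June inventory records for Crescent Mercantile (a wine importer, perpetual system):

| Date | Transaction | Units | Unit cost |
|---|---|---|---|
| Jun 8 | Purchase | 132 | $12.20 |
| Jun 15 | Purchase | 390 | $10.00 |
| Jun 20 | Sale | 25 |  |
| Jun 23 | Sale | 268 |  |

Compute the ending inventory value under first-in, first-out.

Ending inventory = $2,290.00

Jun 20, 25 sold [FIFO — oldest first]: 25 @ $12.20 = $305.00
Jun 23, 268 sold [FIFO — oldest first]: 107 @ $12.20 + 161 @ $10.00 = $2,915.40
Total COGS = $305.00 + $2,915.40 = $3,220.40
Ending inventory: 229 @ $10.00 = $2,290.00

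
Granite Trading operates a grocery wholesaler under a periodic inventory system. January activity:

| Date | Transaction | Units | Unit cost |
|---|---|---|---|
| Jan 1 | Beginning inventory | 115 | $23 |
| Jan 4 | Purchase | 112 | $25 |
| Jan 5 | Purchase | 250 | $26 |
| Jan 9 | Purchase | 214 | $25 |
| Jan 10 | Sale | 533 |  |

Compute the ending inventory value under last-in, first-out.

Ending inventory = $3,720

Jan 10, 533 sold [LIFO — newest first]: 214 @ $25 + 250 @ $26 + 69 @ $25 = $13,575
Ending inventory: 115 @ $23 + 43 @ $25 = $3,720
Check: goods available $17,295 = COGS $13,575 + ending $3,720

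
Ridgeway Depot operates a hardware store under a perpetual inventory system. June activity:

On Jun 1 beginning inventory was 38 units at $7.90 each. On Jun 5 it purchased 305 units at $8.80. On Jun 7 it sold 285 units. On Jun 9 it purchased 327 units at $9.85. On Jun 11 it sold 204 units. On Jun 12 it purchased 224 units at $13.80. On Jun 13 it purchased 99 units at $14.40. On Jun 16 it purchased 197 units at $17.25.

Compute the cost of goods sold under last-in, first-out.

Jun 7, 285 sold [LIFO — newest first]: 285 @ $8.80 = $2,508.00
Jun 11, 204 sold [LIFO — newest first]: 204 @ $9.85 = $2,009.40
Total COGS = $2,508.00 + $2,009.40 = $4,517.40
Ending inventory: 38 @ $7.90 + 20 @ $8.80 + 123 @ $9.85 + 224 @ $13.80 + 99 @ $14.40 + 197 @ $17.25 = $9,602.80
Check: goods available $14,120.20 = COGS $4,517.40 + ending $9,602.80

COGS = $4,517.40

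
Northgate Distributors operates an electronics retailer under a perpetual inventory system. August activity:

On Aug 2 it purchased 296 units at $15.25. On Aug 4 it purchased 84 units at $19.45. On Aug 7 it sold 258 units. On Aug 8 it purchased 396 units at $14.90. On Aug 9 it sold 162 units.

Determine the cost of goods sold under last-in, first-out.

COGS = $6,701.10

Aug 7, 258 sold [LIFO — newest first]: 84 @ $19.45 + 174 @ $15.25 = $4,287.30
Aug 9, 162 sold [LIFO — newest first]: 162 @ $14.90 = $2,413.80
Total COGS = $4,287.30 + $2,413.80 = $6,701.10
Ending inventory: 122 @ $15.25 + 234 @ $14.90 = $5,347.10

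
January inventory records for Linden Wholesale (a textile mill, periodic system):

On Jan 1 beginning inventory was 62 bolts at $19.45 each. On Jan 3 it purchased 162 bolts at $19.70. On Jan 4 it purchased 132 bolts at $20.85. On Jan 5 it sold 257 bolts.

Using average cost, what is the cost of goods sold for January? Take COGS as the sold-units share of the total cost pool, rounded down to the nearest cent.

COGS = $5,161.29

Jan 5, sell 257: 257/356 × $7,149.50 → $5,161.29
Ending inventory (cost pool remaining) = $1,988.21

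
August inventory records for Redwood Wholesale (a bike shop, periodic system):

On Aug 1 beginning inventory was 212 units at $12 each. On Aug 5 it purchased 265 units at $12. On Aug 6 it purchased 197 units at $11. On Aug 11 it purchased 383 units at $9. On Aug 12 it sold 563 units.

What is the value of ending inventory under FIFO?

Ending inventory = $4,668

Aug 12, 563 sold [FIFO — oldest first]: 212 @ $12 + 265 @ $12 + 86 @ $11 = $6,670
Ending inventory: 111 @ $11 + 383 @ $9 = $4,668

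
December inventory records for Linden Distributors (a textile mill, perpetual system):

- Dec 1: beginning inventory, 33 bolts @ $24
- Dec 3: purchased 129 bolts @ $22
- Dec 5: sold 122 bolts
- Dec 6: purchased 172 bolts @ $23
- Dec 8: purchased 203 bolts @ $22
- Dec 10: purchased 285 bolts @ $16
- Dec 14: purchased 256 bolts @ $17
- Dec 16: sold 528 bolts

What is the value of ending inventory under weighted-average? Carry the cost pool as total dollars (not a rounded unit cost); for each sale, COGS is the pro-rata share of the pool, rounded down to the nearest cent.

Ending inventory = $8,161.69

After Dec 1: 33 on hand, pool $792.00 (≈ $24.0000 each)
After Dec 3: 162 on hand, pool $3,630.00 (≈ $22.4074 each)
Dec 5, sell 122: 122/162 × $3,630.00 → $2,733.70
After Dec 6: 212 on hand, pool $4,852.30 (≈ $22.8882 each)
After Dec 8: 415 on hand, pool $9,318.30 (≈ $22.4537 each)
After Dec 10: 700 on hand, pool $13,878.30 (≈ $19.8261 each)
After Dec 14: 956 on hand, pool $18,230.30 (≈ $19.0694 each)
Dec 16, sell 528: 528/956 × $18,230.30 → $10,068.61
Total COGS = $2,733.70 + $10,068.61 = $12,802.31
Ending inventory (cost pool remaining) = $8,161.69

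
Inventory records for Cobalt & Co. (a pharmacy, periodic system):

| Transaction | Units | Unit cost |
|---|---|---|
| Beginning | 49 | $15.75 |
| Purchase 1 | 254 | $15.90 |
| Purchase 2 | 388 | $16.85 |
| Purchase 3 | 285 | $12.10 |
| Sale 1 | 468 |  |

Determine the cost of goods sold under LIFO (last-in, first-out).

Sale 1 (468) [LIFO — newest first]: 285 @ $12.10 + 183 @ $16.85 = $6,532.05
Ending inventory: 49 @ $15.75 + 254 @ $15.90 + 205 @ $16.85 = $8,264.60

COGS = $6,532.05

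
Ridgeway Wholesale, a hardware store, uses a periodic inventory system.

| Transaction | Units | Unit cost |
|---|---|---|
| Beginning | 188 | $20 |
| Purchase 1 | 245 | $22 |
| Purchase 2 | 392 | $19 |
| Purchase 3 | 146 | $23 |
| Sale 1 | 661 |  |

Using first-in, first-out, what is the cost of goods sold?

COGS = $13,482

Sale 1 (661) [FIFO — oldest first]: 188 @ $20 + 245 @ $22 + 228 @ $19 = $13,482
Ending inventory: 164 @ $19 + 146 @ $23 = $6,474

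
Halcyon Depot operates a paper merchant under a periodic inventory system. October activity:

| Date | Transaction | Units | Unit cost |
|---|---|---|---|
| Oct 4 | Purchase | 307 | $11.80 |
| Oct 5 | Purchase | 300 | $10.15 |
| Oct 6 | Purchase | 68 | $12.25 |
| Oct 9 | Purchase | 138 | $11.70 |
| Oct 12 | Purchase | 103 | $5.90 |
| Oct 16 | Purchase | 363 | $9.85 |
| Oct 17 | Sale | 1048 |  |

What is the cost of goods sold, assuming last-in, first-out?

COGS = $10,572.65

Oct 17, 1048 sold [LIFO — newest first]: 363 @ $9.85 + 103 @ $5.90 + 138 @ $11.70 + 68 @ $12.25 + 300 @ $10.15 + 76 @ $11.80 = $10,572.65
Ending inventory: 231 @ $11.80 = $2,725.80
Check: goods available $13,298.45 = COGS $10,572.65 + ending $2,725.80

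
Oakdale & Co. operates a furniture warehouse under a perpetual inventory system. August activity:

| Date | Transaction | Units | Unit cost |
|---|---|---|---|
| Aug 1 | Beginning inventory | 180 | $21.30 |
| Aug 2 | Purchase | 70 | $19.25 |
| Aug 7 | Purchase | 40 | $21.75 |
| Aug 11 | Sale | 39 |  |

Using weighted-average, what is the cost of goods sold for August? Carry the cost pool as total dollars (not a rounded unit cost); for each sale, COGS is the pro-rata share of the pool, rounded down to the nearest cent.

COGS = $813.82

After Aug 1: 180 on hand, pool $3,834.00 (≈ $21.3000 each)
After Aug 2: 250 on hand, pool $5,181.50 (≈ $20.7260 each)
After Aug 7: 290 on hand, pool $6,051.50 (≈ $20.8672 each)
Aug 11, sell 39: 39/290 × $6,051.50 → $813.82
Ending inventory (cost pool remaining) = $5,237.68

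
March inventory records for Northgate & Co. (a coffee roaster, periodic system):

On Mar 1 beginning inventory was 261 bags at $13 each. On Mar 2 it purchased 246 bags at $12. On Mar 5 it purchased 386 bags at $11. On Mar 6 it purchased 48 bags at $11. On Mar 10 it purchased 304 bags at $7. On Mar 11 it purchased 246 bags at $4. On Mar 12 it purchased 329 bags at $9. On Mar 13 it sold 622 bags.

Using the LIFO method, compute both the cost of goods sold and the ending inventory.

COGS = $4,274; ending inventory = $12,918

Mar 13, 622 sold [LIFO — newest first]: 329 @ $9 + 246 @ $4 + 47 @ $7 = $4,274
Ending inventory: 261 @ $13 + 246 @ $12 + 386 @ $11 + 48 @ $11 + 257 @ $7 = $12,918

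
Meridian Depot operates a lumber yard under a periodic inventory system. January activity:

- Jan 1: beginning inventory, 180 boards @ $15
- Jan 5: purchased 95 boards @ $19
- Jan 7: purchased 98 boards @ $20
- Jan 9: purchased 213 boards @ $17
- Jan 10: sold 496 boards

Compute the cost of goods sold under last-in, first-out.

COGS = $8,736

Jan 10, 496 sold [LIFO — newest first]: 213 @ $17 + 98 @ $20 + 95 @ $19 + 90 @ $15 = $8,736
Ending inventory: 90 @ $15 = $1,350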